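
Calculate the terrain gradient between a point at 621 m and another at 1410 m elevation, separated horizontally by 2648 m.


gradient = (1410 - 621) / 2648 = 789 / 2648 = 0.298

0.298


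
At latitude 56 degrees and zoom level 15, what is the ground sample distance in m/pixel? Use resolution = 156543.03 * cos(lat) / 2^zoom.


res = 156543.03 * cos(56) / 2^15 = 156543.03 * 0.5591929 / 32768 = 2.67 m/pixel

2.67 m/pixel


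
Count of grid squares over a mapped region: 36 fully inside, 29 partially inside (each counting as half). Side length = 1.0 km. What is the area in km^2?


effective squares = 36 + 29 * 0.5 = 50.5
area = 50.5 * 1.0 = 50.5 km^2

50.5 km^2


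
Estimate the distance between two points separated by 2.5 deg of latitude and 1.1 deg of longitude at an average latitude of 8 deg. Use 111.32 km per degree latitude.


dlat_km = 2.5 * 111.32 = 278.3
dlon_km = 1.1 * 111.32 * cos(8) ≈ 121.26
dist = sqrt(278.3^2 + 121.26^2) ≈ 303.6 km

303.6 km


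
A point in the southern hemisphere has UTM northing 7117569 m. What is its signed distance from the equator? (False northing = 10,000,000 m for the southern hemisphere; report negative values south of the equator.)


For southern: actual = 7117569 - 10000000 = -2882431 m

-2882431 m


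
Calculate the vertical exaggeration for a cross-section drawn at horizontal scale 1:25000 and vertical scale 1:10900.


VE = horizontal_scale / vertical_scale = 25000 / 10900 ≈ 2.3

2.3x


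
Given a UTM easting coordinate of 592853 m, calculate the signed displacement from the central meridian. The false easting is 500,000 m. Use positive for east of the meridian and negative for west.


displacement = 592853 - 500000 = 92853 m

92853 m


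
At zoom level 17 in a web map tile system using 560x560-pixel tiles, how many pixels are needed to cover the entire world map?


tiles per axis = 2^17 = 131072
total tiles = 131072^2 = 17179869184
pixels per axis = 131072 * 560 = 73400320
total pixels = 73400320^2 = 5387606976102400

5387606976102400 pixels


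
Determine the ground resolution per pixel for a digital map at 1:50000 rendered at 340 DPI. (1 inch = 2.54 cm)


pixel_cm = 2.54 / 340 ≈ 0.007471 cm
ground = pixel_cm * 50000 / 100 = 2.54 * 50000 / (340 * 100) = 127000 / 34000 ≈ 3.74 m

3.74 m


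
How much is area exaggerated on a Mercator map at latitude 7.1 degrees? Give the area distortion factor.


area_distortion = 1/cos^2(7.1) = 1.016

1.016


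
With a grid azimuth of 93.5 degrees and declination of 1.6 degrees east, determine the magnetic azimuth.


magnetic azimuth = grid azimuth - declination (east +ve)
mag_az = 93.5 - 1.6 = 91.9 degrees

91.9 degrees


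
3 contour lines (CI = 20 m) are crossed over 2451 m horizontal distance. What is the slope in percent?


elevation change = 3 * 20 = 60 m
slope = 60 / 2451 * 100 = 2.4%

2.4%


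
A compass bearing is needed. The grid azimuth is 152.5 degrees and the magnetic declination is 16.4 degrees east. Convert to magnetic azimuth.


magnetic azimuth = grid azimuth - declination (east +ve)
mag_az = 152.5 - 16.4 = 136.1 degrees

136.1 degrees


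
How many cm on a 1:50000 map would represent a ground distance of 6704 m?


map_cm = 6704 * 100 / 50000 = 13.408 cm ≈ 13.41 cm

13.41 cm


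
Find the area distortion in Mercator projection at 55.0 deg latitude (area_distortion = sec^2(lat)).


area_distortion = 1/cos^2(55.0) = 3.04

3.04


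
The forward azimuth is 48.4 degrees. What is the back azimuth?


back azimuth = (48.4 + 180) mod 360 = 228.4 degrees

228.4 degrees


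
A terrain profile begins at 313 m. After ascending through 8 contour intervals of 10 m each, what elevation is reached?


elevation = 313 + 8 * 10 = 393 m

393 m


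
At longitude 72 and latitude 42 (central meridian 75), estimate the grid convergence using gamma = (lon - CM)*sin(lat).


gamma = (72 - 75) * sin(42) = -3 * 0.669131 = -2.007 degrees

-2.007 degrees


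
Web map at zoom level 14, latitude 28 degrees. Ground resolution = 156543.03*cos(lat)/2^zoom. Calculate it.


res = 156543.03 * cos(28) / 2^14 = 156543.03 * 0.88294759 / 16384 = 8.44 m/pixel

8.44 m/pixel


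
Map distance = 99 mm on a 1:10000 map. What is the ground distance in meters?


ground = 99 mm * 10000 / 1000 = 990.0 m

990.0 m


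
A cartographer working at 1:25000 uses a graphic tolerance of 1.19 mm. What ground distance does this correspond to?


ground = 1.19 mm * 25000 / 1000 = 29.75 m

29.75 m


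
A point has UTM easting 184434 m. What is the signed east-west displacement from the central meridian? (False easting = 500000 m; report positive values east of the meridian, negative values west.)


displacement = 184434 - 500000 = -315566 m

-315566 m


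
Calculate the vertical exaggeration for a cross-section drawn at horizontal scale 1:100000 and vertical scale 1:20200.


VE = horizontal_scale / vertical_scale = 100000 / 20200 ≈ 5.0

5.0x


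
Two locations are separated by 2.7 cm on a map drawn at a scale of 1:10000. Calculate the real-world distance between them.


ground = 2.7 cm * 10000 / 100 = 270.0 m

270.0 m


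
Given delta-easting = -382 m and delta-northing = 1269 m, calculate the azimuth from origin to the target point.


az = atan2(-382, 1269) = -16.8 deg
adjusted to 0-360: 343.2 degrees

343.2 degrees


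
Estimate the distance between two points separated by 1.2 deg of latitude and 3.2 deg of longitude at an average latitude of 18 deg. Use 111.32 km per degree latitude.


dlat_km = 1.2 * 111.32 = 133.584
dlon_km = 3.2 * 111.32 * cos(18) ≈ 338.789
dist = sqrt(133.584^2 + 338.789^2) ≈ 364.2 km

364.2 km


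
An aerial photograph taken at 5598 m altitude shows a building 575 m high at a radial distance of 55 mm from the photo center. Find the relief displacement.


d = h * r / H = 575 * 55 / 5598 = 5.65 mm

5.65 mm


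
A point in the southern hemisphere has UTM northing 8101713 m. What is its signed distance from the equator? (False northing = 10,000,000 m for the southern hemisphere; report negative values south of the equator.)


For southern: actual = 8101713 - 10000000 = -1898287 m

-1898287 m


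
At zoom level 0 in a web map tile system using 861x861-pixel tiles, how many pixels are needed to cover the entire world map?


tiles per axis = 2^0 = 1
total tiles = 1^2 = 1
pixels per axis = 1 * 861 = 861
total pixels = 861^2 = 741321

741321 pixels


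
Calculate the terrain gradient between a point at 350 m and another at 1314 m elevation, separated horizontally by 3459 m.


gradient = (1314 - 350) / 3459 = 964 / 3459 = 0.2787

0.2787


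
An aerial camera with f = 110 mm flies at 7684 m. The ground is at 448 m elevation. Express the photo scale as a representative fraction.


scale = f / (H - h) = 110 mm / 7236 m = 110 / 7236000 = 1:65782

1:65782


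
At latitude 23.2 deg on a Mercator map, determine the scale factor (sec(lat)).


SF = 1 / cos(23.2) = 1 / 0.919135 = 1.088

1.088


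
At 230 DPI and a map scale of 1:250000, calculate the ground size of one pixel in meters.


pixel_cm = 2.54 / 230 ≈ 0.011043 cm
ground = pixel_cm * 250000 / 100 = 2.54 * 250000 / (230 * 100) = 635000 / 23000 ≈ 27.61 m

27.61 m


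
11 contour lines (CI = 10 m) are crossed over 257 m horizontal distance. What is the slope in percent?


elevation change = 11 * 10 = 110 m
slope = 110 / 257 * 100 = 42.8%

42.8%


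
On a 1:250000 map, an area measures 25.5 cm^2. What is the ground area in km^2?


ground_area = 25.5 * (250000/100)^2 = 159375000.0 m^2 = 159.375 km^2

159.375 km^2


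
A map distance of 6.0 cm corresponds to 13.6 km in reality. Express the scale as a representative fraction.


ground = 13.6 km = 1360000 cm; RF denominator = ground / map = 1360000 / 6.0 ≈ 226667; RF = 1:226667

1:226667


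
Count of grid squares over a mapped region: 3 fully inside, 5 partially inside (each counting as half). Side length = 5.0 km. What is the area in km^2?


effective squares = 3 + 5 * 0.5 = 5.5
area = 5.5 * 25.0 = 137.5 km^2

137.5 km^2


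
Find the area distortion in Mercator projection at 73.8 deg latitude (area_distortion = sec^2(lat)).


area_distortion = 1/cos^2(73.8) = 12.848

12.848


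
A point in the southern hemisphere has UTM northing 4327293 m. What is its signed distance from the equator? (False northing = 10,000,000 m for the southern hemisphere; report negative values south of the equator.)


For southern: actual = 4327293 - 10000000 = -5672707 m

-5672707 m


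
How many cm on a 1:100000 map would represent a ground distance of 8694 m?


map_cm = 8694 * 100 / 100000 = 8.694 cm ≈ 8.69 cm

8.69 cm


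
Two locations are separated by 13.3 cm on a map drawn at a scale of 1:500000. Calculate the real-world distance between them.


ground = 13.3 cm * 500000 / 100 = 66500.0 m = 66.5 km

66.5 km


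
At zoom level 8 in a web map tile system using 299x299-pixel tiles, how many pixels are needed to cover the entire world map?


tiles per axis = 2^8 = 256
total tiles = 256^2 = 65536
pixels per axis = 256 * 299 = 76544
total pixels = 76544^2 = 5858983936

5858983936 pixels


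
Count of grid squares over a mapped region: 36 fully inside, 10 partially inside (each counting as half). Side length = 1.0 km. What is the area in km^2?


effective squares = 36 + 10 * 0.5 = 41.0
area = 41.0 * 1.0 = 41.0 km^2

41.0 km^2


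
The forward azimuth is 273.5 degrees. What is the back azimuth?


back azimuth = (273.5 + 180) mod 360 = 93.5 degrees

93.5 degrees


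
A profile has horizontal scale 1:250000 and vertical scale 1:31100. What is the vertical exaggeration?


VE = horizontal_scale / vertical_scale = 250000 / 31100 ≈ 8.0

8.0x


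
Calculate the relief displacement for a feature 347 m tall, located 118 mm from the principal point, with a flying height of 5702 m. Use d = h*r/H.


d = h * r / H = 347 * 118 / 5702 = 7.18 mm

7.18 mm


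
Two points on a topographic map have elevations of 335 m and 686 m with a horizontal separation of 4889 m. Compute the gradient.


gradient = (686 - 335) / 4889 = 351 / 4889 = 0.0718

0.0718


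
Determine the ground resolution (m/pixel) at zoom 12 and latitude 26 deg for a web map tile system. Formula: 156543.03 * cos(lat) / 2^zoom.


res = 156543.03 * cos(26) / 2^12 = 156543.03 * 0.89879405 / 4096 = 34.35 m/pixel

34.35 m/pixel


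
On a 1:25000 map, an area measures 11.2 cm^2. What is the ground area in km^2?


ground_area = 11.2 * (25000/100)^2 = 700000.0 m^2 = 0.7 km^2

0.7 km^2


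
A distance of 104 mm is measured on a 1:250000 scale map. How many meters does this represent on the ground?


ground = 104 mm * 250000 / 1000 = 26000.0 m

26000.0 m


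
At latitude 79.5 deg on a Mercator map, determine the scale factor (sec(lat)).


SF = 1 / cos(79.5) = 1 / 0.182236 = 5.487

5.487


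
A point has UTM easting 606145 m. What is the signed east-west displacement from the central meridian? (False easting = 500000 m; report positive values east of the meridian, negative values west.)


displacement = 606145 - 500000 = 106145 m

106145 m


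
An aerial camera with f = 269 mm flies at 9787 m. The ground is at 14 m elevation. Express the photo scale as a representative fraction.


scale = f / (H - h) = 269 mm / 9773 m = 269 / 9773000 = 1:36331

1:36331


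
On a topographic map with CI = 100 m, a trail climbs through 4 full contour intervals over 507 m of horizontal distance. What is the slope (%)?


elevation change = 4 * 100 = 400 m
slope = 400 / 507 * 100 = 78.9%

78.9%


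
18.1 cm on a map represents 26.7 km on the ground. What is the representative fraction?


ground = 26.7 km = 2670000 cm; RF denominator = ground / map = 2670000 / 18.1 ≈ 147514; RF = 1:147514

1:147514


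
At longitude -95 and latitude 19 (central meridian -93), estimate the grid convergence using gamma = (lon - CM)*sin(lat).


gamma = (-95 - -93) * sin(19) = -2 * 0.325568 = -0.651 degrees

-0.651 degrees


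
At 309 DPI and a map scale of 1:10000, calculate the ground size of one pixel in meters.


pixel_cm = 2.54 / 309 ≈ 0.00822 cm
ground = pixel_cm * 10000 / 100 = 2.54 * 10000 / (309 * 100) = 25400 / 30900 ≈ 0.82 m

0.82 m


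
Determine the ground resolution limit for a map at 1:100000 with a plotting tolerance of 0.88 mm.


ground = 0.88 mm * 100000 / 1000 = 88.0 m

88.0 m


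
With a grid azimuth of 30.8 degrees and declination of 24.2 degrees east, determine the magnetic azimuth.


magnetic azimuth = grid azimuth - declination (east +ve)
mag_az = 30.8 - 24.2 = 6.6 degrees

6.6 degrees


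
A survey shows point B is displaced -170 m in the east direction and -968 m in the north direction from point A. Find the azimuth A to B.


az = atan2(-170, -968) = -170.0 deg
adjusted to 0-360: 190.0 degrees

190.0 degrees


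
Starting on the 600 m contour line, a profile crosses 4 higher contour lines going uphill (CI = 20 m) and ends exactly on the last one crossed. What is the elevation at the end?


elevation = 600 + 4 * 20 = 680 m

680 m


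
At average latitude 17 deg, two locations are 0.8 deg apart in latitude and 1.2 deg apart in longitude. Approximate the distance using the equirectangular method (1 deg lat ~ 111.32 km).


dlat_km = 0.8 * 111.32 = 89.056
dlon_km = 1.2 * 111.32 * cos(17) ≈ 127.747
dist = sqrt(89.056^2 + 127.747^2) ≈ 155.7 km

155.7 km


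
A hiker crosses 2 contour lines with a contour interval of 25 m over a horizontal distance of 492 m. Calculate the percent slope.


elevation change = 2 * 25 = 50 m
slope = 50 / 492 * 100 = 10.2%

10.2%


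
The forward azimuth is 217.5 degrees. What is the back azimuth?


back azimuth = (217.5 + 180) mod 360 = 37.5 degrees

37.5 degrees


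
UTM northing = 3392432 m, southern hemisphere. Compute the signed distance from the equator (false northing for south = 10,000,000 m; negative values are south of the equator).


For southern: actual = 3392432 - 10000000 = -6607568 m

-6607568 m


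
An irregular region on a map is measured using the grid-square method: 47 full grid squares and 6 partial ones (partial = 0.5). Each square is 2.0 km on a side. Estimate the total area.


effective squares = 47 + 6 * 0.5 = 50.0
area = 50.0 * 4.0 = 200.0 km^2

200.0 km^2


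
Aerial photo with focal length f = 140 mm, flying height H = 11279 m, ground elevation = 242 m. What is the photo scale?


scale = f / (H - h) = 140 mm / 11037 m = 140 / 11037000 = 1:78836

1:78836


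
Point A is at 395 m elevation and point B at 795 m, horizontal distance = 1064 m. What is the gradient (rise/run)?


gradient = (795 - 395) / 1064 = 400 / 1064 = 0.3759

0.3759


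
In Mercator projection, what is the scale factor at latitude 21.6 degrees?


SF = 1 / cos(21.6) = 1 / 0.929776 = 1.076

1.076


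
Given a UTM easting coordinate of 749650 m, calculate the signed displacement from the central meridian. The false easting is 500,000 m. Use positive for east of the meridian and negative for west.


displacement = 749650 - 500000 = 249650 m

249650 m


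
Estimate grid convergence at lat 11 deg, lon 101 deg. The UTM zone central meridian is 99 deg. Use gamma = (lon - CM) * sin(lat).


gamma = (101 - 99) * sin(11) = 2 * 0.190809 = 0.382 degrees

0.382 degrees


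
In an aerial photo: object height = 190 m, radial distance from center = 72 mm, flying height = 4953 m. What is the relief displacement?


d = h * r / H = 190 * 72 / 4953 = 2.76 mm

2.76 mm


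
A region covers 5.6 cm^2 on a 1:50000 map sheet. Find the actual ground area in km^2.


ground_area = 5.6 * (50000/100)^2 = 1400000.0 m^2 = 1.4 km^2

1.4 km^2


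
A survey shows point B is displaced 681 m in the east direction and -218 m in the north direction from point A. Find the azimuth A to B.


az = atan2(681, -218) = 107.8 deg
adjusted to 0-360: 107.8 degrees

107.8 degrees


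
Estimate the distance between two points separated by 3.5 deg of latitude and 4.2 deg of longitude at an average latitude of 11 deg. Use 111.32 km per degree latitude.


dlat_km = 3.5 * 111.32 = 389.62
dlon_km = 4.2 * 111.32 * cos(11) ≈ 458.954
dist = sqrt(389.62^2 + 458.954^2) ≈ 602.0 km

602.0 km


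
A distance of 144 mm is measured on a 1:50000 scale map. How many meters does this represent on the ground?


ground = 144 mm * 50000 / 1000 = 7200.0 m

7200.0 m


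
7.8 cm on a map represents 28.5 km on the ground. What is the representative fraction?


ground = 28.5 km = 2850000 cm; RF denominator = ground / map = 2850000 / 7.8 ≈ 365385; RF = 1:365385

1:365385


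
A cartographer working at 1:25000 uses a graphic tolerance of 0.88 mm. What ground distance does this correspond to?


ground = 0.88 mm * 25000 / 1000 = 22.0 m

22.0 m


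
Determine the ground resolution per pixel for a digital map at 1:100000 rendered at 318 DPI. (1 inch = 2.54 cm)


pixel_cm = 2.54 / 318 ≈ 0.007987 cm
ground = pixel_cm * 100000 / 100 = 2.54 * 100000 / (318 * 100) = 254000 / 31800 ≈ 7.99 m

7.99 m


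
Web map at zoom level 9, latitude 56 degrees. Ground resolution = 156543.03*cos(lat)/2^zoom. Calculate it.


res = 156543.03 * cos(56) / 2^9 = 156543.03 * 0.5591929 / 512 = 170.97 m/pixel

170.97 m/pixel


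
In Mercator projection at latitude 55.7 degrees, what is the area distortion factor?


area_distortion = 1/cos^2(55.7) = 3.149

3.149


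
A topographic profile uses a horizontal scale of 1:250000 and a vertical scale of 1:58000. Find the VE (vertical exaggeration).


VE = horizontal_scale / vertical_scale = 250000 / 58000 ≈ 4.3

4.3x


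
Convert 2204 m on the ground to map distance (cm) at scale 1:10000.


map_cm = 2204 * 100 / 10000 = 22.04 cm

22.04 cm


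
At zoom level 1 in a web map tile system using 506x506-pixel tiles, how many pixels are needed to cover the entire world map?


tiles per axis = 2^1 = 2
total tiles = 2^2 = 4
pixels per axis = 2 * 506 = 1012
total pixels = 1012^2 = 1024144

1024144 pixels


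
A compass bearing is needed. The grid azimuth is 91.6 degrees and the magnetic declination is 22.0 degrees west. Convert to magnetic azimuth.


magnetic azimuth = grid azimuth - declination (east +ve)
mag_az = 91.6 - -22.0 = 113.6 degrees

113.6 degrees


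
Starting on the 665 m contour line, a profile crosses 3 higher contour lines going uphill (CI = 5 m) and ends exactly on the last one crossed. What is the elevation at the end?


elevation = 665 + 3 * 5 = 680 m

680 m


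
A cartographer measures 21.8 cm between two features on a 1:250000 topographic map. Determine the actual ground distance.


ground = 21.8 cm * 250000 / 100 = 54500.0 m = 54.5 km

54.5 km


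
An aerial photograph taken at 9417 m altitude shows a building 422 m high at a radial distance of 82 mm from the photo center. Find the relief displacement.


d = h * r / H = 422 * 82 / 9417 = 3.67 mm

3.67 mm


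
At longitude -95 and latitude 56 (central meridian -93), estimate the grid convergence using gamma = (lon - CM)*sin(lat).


gamma = (-95 - -93) * sin(56) = -2 * 0.829038 = -1.658 degrees

-1.658 degrees


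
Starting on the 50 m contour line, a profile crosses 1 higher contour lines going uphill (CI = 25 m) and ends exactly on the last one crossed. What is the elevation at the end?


elevation = 50 + 1 * 25 = 75 m

75 m


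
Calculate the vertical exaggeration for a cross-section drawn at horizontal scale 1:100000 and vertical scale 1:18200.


VE = horizontal_scale / vertical_scale = 100000 / 18200 ≈ 5.5

5.5x


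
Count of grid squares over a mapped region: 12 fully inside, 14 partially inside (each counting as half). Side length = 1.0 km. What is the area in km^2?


effective squares = 12 + 14 * 0.5 = 19.0
area = 19.0 * 1.0 = 19.0 km^2

19.0 km^2


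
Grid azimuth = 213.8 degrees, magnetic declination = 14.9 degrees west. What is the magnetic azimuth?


magnetic azimuth = grid azimuth - declination (east +ve)
mag_az = 213.8 - -14.9 = 228.7 degrees

228.7 degrees


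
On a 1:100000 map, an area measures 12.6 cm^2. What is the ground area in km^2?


ground_area = 12.6 * (100000/100)^2 = 12600000.0 m^2 = 12.6 km^2

12.6 km^2


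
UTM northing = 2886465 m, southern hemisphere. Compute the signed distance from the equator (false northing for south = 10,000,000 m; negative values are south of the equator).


For southern: actual = 2886465 - 10000000 = -7113535 m

-7113535 m


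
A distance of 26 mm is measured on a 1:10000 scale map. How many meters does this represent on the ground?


ground = 26 mm * 10000 / 1000 = 260.0 m

260.0 m


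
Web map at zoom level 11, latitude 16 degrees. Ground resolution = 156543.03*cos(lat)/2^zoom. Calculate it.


res = 156543.03 * cos(16) / 2^11 = 156543.03 * 0.9612617 / 2048 = 73.48 m/pixel

73.48 m/pixel


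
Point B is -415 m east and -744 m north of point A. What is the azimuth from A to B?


az = atan2(-415, -744) = -150.8 deg
adjusted to 0-360: 209.2 degrees

209.2 degrees


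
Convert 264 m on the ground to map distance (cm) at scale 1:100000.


map_cm = 264 * 100 / 100000 = 0.264 cm ≈ 0.26 cm

0.26 cm


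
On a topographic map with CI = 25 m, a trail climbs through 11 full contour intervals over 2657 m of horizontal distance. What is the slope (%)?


elevation change = 11 * 25 = 275 m
slope = 275 / 2657 * 100 = 10.4%

10.4%


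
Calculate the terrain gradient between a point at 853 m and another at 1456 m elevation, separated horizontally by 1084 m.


gradient = (1456 - 853) / 1084 = 603 / 1084 = 0.5563

0.5563


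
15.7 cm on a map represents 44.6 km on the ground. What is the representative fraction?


ground = 44.6 km = 4460000 cm; RF denominator = ground / map = 4460000 / 15.7 ≈ 284076; RF = 1:284076

1:284076


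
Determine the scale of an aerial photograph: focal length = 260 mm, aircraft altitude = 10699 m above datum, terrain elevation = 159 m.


scale = f / (H - h) = 260 mm / 10540 m = 260 / 10540000 = 1:40538

1:40538


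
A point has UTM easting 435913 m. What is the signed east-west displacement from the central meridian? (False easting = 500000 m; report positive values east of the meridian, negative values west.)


displacement = 435913 - 500000 = -64087 m

-64087 m


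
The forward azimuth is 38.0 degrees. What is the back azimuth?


back azimuth = (38.0 + 180) mod 360 = 218.0 degrees

218.0 degrees


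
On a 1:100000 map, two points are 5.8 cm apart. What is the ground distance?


ground = 5.8 cm * 100000 / 100 = 5800.0 m = 5.8 km

5.8 km


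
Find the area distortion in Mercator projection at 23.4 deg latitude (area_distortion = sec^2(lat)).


area_distortion = 1/cos^2(23.4) = 1.187

1.187


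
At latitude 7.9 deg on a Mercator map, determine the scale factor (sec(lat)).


SF = 1 / cos(7.9) = 1 / 0.990509 = 1.01

1.01


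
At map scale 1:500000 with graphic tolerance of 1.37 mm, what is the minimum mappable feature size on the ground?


ground = 1.37 mm * 500000 / 1000 = 685.0 m

685.0 m


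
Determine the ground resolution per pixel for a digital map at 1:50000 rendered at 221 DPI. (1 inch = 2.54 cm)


pixel_cm = 2.54 / 221 ≈ 0.011493 cm
ground = pixel_cm * 50000 / 100 = 2.54 * 50000 / (221 * 100) = 127000 / 22100 ≈ 5.75 m

5.75 m


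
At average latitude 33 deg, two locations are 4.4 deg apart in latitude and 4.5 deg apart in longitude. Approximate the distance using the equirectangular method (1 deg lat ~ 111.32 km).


dlat_km = 4.4 * 111.32 = 489.808
dlon_km = 4.5 * 111.32 * cos(33) ≈ 420.124
dist = sqrt(489.808^2 + 420.124^2) ≈ 645.3 km

645.3 km


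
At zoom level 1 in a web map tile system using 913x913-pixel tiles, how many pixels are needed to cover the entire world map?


tiles per axis = 2^1 = 2
total tiles = 2^2 = 4
pixels per axis = 2 * 913 = 1826
total pixels = 1826^2 = 3334276

3334276 pixels


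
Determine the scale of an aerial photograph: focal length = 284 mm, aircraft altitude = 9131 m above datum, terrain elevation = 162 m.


scale = f / (H - h) = 284 mm / 8969 m = 284 / 8969000 = 1:31581

1:31581


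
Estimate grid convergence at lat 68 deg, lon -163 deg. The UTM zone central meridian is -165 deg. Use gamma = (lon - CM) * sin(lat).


gamma = (-163 - -165) * sin(68) = 2 * 0.927184 = 1.854 degrees

1.854 degrees


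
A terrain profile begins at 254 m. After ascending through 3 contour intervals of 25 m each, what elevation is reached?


elevation = 254 + 3 * 25 = 329 m

329 m


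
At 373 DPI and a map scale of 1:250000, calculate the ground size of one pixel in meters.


pixel_cm = 2.54 / 373 ≈ 0.00681 cm
ground = pixel_cm * 250000 / 100 = 2.54 * 250000 / (373 * 100) = 635000 / 37300 ≈ 17.02 m

17.02 m


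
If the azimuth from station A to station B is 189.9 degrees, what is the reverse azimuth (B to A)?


back azimuth = (189.9 + 180) mod 360 = 9.9 degrees

9.9 degrees


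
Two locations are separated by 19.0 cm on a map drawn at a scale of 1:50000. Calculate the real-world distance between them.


ground = 19.0 cm * 50000 / 100 = 9500.0 m = 9.5 km

9.5 km


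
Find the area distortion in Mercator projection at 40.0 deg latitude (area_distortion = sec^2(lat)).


area_distortion = 1/cos^2(40.0) = 1.704

1.704


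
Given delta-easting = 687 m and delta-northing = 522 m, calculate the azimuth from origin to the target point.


az = atan2(687, 522) = 52.8 deg
adjusted to 0-360: 52.8 degrees

52.8 degrees


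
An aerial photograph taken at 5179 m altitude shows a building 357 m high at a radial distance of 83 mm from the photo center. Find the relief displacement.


d = h * r / H = 357 * 83 / 5179 = 5.72 mm

5.72 mm


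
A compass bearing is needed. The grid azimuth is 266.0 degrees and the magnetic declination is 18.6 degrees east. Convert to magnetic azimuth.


magnetic azimuth = grid azimuth - declination (east +ve)
mag_az = 266.0 - 18.6 = 247.4 degrees

247.4 degrees


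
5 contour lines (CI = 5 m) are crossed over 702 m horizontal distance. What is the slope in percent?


elevation change = 5 * 5 = 25 m
slope = 25 / 702 * 100 = 3.6%

3.6%


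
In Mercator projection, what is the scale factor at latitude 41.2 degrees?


SF = 1 / cos(41.2) = 1 / 0.752415 = 1.329

1.329


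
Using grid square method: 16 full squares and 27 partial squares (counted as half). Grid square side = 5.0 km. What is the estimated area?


effective squares = 16 + 27 * 0.5 = 29.5
area = 29.5 * 25.0 = 737.5 km^2

737.5 km^2


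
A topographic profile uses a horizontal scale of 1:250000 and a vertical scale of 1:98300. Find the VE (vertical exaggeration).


VE = horizontal_scale / vertical_scale = 250000 / 98300 ≈ 2.5

2.5x


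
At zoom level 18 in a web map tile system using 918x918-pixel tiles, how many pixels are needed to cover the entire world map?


tiles per axis = 2^18 = 262144
total tiles = 262144^2 = 68719476736
pixels per axis = 262144 * 918 = 240648192
total pixels = 240648192^2 = 57911552312868864

57911552312868864 pixels


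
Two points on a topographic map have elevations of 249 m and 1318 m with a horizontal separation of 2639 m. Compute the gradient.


gradient = (1318 - 249) / 2639 = 1069 / 2639 = 0.4051

0.4051


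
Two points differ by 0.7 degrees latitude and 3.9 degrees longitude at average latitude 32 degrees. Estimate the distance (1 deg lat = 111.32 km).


dlat_km = 0.7 * 111.32 = 77.924
dlon_km = 3.9 * 111.32 * cos(32) ≈ 368.178
dist = sqrt(77.924^2 + 368.178^2) ≈ 376.3 km

376.3 km


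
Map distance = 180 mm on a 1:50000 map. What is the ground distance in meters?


ground = 180 mm * 50000 / 1000 = 9000.0 m

9000.0 m


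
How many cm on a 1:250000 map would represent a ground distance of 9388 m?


map_cm = 9388 * 100 / 250000 = 3.7552 cm ≈ 3.76 cm

3.76 cm


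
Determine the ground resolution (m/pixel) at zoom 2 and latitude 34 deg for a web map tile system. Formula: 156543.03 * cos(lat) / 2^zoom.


res = 156543.03 * cos(34) / 2^2 = 156543.03 * 0.82903757 / 4 = 32445.01 m/pixel

32445.01 m/pixel


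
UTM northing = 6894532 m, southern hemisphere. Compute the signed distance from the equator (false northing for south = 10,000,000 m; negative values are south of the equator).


For southern: actual = 6894532 - 10000000 = -3105468 m

-3105468 m


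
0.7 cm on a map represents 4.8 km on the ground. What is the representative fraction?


ground = 4.8 km = 480000 cm; RF denominator = ground / map = 480000 / 0.7 ≈ 685714; RF = 1:685714

1:685714


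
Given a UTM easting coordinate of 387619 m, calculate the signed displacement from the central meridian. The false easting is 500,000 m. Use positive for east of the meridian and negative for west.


displacement = 387619 - 500000 = -112381 m

-112381 m


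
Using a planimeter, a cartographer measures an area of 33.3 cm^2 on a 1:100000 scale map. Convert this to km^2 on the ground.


ground_area = 33.3 * (100000/100)^2 = 33300000.0 m^2 = 33.3 km^2

33.3 km^2


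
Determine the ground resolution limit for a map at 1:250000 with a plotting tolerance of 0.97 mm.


ground = 0.97 mm * 250000 / 1000 = 242.5 m

242.5 m


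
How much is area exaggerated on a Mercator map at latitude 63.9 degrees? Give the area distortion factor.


area_distortion = 1/cos^2(63.9) = 5.167

5.167


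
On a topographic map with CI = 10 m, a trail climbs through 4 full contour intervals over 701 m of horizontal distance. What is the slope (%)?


elevation change = 4 * 10 = 40 m
slope = 40 / 701 * 100 = 5.7%

5.7%


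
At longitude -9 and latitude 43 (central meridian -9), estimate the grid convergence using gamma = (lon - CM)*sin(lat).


gamma = (-9 - -9) * sin(43) = 0 * 0.681998 = 0.0 degrees

0.0 degrees


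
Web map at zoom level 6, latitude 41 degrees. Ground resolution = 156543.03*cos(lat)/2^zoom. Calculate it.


res = 156543.03 * cos(41) / 2^6 = 156543.03 * 0.75470958 / 64 = 1846.01 m/pixel

1846.01 m/pixel


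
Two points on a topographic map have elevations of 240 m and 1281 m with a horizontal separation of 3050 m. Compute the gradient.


gradient = (1281 - 240) / 3050 = 1041 / 3050 = 0.3413

0.3413


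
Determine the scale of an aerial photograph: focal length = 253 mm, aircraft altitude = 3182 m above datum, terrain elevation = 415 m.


scale = f / (H - h) = 253 mm / 2767 m = 253 / 2767000 = 1:10937

1:10937


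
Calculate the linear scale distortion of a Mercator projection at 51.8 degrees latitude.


SF = 1 / cos(51.8) = 1 / 0.618408 = 1.617

1.617


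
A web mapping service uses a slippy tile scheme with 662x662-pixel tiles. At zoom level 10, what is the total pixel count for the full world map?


tiles per axis = 2^10 = 1024
total tiles = 1024^2 = 1048576
pixels per axis = 1024 * 662 = 677888
total pixels = 677888^2 = 459532140544

459532140544 pixels


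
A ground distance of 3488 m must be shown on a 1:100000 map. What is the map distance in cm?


map_cm = 3488 * 100 / 100000 = 3.488 cm ≈ 3.49 cm

3.49 cm


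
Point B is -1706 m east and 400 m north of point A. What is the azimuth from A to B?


az = atan2(-1706, 400) = -76.8 deg
adjusted to 0-360: 283.2 degrees

283.2 degrees


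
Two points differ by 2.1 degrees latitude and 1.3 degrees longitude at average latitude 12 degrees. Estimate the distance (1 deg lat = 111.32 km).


dlat_km = 2.1 * 111.32 = 233.772
dlon_km = 1.3 * 111.32 * cos(12) ≈ 141.554
dist = sqrt(233.772^2 + 141.554^2) ≈ 273.3 km

273.3 km


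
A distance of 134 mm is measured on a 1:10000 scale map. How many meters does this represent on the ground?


ground = 134 mm * 10000 / 1000 = 1340.0 m

1340.0 m


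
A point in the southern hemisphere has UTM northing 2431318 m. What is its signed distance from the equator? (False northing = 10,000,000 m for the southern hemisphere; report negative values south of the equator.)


For southern: actual = 2431318 - 10000000 = -7568682 m

-7568682 m


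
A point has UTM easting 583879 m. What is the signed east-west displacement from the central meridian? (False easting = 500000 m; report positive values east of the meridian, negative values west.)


displacement = 583879 - 500000 = 83879 m

83879 m


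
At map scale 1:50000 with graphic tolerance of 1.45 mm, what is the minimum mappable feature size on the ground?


ground = 1.45 mm * 50000 / 1000 = 72.5 m

72.5 m


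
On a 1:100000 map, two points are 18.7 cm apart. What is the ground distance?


ground = 18.7 cm * 100000 / 100 = 18700.0 m = 18.7 km

18.7 km


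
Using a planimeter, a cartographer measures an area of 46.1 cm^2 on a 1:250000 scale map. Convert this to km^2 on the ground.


ground_area = 46.1 * (250000/100)^2 = 288125000.0 m^2 = 288.125 km^2

288.125 km^2


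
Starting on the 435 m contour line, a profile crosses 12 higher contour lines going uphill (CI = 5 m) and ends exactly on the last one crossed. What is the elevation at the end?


elevation = 435 + 12 * 5 = 495 m

495 m


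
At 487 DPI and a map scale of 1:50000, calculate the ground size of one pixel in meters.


pixel_cm = 2.54 / 487 ≈ 0.005216 cm
ground = pixel_cm * 50000 / 100 = 2.54 * 50000 / (487 * 100) = 127000 / 48700 ≈ 2.61 m

2.61 m


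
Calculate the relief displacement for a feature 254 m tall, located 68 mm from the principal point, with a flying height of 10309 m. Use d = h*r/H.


d = h * r / H = 254 * 68 / 10309 = 1.68 mm

1.68 mm


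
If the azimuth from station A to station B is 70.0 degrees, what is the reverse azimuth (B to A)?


back azimuth = (70.0 + 180) mod 360 = 250.0 degrees

250.0 degrees


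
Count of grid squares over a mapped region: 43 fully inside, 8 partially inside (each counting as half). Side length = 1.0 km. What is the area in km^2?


effective squares = 43 + 8 * 0.5 = 47.0
area = 47.0 * 1.0 = 47.0 km^2

47.0 km^2


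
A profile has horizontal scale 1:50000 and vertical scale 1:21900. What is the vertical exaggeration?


VE = horizontal_scale / vertical_scale = 50000 / 21900 ≈ 2.3

2.3x


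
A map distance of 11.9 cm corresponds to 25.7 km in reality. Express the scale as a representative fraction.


ground = 25.7 km = 2570000 cm; RF denominator = ground / map = 2570000 / 11.9 ≈ 215966; RF = 1:215966

1:215966


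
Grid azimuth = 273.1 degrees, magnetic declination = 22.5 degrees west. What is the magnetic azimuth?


magnetic azimuth = grid azimuth - declination (east +ve)
mag_az = 273.1 - -22.5 = 295.6 degrees

295.6 degrees


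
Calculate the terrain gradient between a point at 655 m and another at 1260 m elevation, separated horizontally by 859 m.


gradient = (1260 - 655) / 859 = 605 / 859 = 0.7043

0.7043


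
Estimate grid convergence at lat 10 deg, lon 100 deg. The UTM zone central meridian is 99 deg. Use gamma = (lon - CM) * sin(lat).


gamma = (100 - 99) * sin(10) = 1 * 0.173648 = 0.174 degrees

0.174 degrees


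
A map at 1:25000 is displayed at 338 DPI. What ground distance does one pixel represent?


pixel_cm = 2.54 / 338 ≈ 0.007515 cm
ground = pixel_cm * 25000 / 100 = 2.54 * 25000 / (338 * 100) = 63500 / 33800 ≈ 1.88 m

1.88 m


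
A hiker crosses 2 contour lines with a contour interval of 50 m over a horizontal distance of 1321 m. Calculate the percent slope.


elevation change = 2 * 50 = 100 m
slope = 100 / 1321 * 100 = 7.6%

7.6%


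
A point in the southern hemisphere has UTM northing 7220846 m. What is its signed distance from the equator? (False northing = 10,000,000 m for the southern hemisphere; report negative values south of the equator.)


For southern: actual = 7220846 - 10000000 = -2779154 m

-2779154 m


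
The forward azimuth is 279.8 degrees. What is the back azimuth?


back azimuth = (279.8 + 180) mod 360 = 99.8 degrees

99.8 degrees


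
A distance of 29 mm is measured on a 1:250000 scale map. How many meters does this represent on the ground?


ground = 29 mm * 250000 / 1000 = 7250.0 m

7250.0 m


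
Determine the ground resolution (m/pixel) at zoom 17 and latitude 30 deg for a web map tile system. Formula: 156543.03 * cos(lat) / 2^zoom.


res = 156543.03 * cos(30) / 2^17 = 156543.03 * 0.8660254 / 131072 = 1.03 m/pixel

1.03 m/pixel


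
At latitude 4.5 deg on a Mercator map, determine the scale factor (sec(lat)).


SF = 1 / cos(4.5) = 1 / 0.996917 = 1.003

1.003


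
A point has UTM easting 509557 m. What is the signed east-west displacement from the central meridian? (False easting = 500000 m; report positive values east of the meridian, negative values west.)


displacement = 509557 - 500000 = 9557 m

9557 m


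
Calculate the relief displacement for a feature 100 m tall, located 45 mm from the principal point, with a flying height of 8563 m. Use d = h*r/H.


d = h * r / H = 100 * 45 / 8563 = 0.53 mm

0.53 mm


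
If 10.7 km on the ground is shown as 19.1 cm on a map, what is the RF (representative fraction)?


ground = 10.7 km = 1070000 cm; RF denominator = ground / map = 1070000 / 19.1 ≈ 56021; RF = 1:56021

1:56021


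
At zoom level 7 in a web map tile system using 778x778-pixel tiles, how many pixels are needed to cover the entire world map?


tiles per axis = 2^7 = 128
total tiles = 128^2 = 16384
pixels per axis = 128 * 778 = 99584
total pixels = 99584^2 = 9916973056

9916973056 pixels


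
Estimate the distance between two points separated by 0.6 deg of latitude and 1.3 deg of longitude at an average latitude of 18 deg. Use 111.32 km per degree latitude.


dlat_km = 0.6 * 111.32 = 66.792
dlon_km = 1.3 * 111.32 * cos(18) ≈ 137.633
dist = sqrt(66.792^2 + 137.633^2) ≈ 153.0 km

153.0 km


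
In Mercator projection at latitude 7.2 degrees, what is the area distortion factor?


area_distortion = 1/cos^2(7.2) = 1.016

1.016


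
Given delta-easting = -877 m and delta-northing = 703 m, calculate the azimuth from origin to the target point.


az = atan2(-877, 703) = -51.3 deg
adjusted to 0-360: 308.7 degrees

308.7 degrees


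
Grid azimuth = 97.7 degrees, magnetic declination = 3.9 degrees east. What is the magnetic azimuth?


magnetic azimuth = grid azimuth - declination (east +ve)
mag_az = 97.7 - 3.9 = 93.8 degrees

93.8 degrees


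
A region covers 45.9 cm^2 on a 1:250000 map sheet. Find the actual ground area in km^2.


ground_area = 45.9 * (250000/100)^2 = 286875000.0 m^2 = 286.875 km^2

286.875 km^2


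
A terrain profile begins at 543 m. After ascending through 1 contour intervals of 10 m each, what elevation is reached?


elevation = 543 + 1 * 10 = 553 m

553 m


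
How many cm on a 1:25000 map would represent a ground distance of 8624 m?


map_cm = 8624 * 100 / 25000 = 34.496 cm ≈ 34.5 cm

34.5 cm


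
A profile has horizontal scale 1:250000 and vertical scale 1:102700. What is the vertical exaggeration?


VE = horizontal_scale / vertical_scale = 250000 / 102700 ≈ 2.4

2.4x


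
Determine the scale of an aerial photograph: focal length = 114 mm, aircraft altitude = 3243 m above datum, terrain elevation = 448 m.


scale = f / (H - h) = 114 mm / 2795 m = 114 / 2795000 = 1:24518

1:24518


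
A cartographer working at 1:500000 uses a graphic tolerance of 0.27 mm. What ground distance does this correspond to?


ground = 0.27 mm * 500000 / 1000 = 135.0 m

135.0 m


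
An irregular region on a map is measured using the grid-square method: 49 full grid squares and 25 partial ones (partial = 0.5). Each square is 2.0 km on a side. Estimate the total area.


effective squares = 49 + 25 * 0.5 = 61.5
area = 61.5 * 4.0 = 246.0 km^2

246.0 km^2
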